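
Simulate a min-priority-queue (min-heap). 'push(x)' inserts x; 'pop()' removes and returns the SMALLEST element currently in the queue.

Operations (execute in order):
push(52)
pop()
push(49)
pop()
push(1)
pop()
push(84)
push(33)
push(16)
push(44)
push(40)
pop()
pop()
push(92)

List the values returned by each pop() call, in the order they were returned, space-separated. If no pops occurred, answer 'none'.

push(52): heap contents = [52]
pop() → 52: heap contents = []
push(49): heap contents = [49]
pop() → 49: heap contents = []
push(1): heap contents = [1]
pop() → 1: heap contents = []
push(84): heap contents = [84]
push(33): heap contents = [33, 84]
push(16): heap contents = [16, 33, 84]
push(44): heap contents = [16, 33, 44, 84]
push(40): heap contents = [16, 33, 40, 44, 84]
pop() → 16: heap contents = [33, 40, 44, 84]
pop() → 33: heap contents = [40, 44, 84]
push(92): heap contents = [40, 44, 84, 92]

Answer: 52 49 1 16 33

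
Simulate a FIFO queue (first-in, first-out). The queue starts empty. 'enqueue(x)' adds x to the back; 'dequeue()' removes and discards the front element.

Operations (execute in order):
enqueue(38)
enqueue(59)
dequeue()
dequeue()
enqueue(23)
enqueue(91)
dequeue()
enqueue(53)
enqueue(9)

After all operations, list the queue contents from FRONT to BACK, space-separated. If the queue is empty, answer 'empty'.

enqueue(38): [38]
enqueue(59): [38, 59]
dequeue(): [59]
dequeue(): []
enqueue(23): [23]
enqueue(91): [23, 91]
dequeue(): [91]
enqueue(53): [91, 53]
enqueue(9): [91, 53, 9]

Answer: 91 53 9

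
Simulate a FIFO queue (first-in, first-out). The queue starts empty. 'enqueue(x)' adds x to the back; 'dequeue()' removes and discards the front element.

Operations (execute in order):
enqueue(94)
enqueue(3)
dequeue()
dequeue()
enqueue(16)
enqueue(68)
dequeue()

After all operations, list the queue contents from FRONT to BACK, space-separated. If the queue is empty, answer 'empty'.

enqueue(94): [94]
enqueue(3): [94, 3]
dequeue(): [3]
dequeue(): []
enqueue(16): [16]
enqueue(68): [16, 68]
dequeue(): [68]

Answer: 68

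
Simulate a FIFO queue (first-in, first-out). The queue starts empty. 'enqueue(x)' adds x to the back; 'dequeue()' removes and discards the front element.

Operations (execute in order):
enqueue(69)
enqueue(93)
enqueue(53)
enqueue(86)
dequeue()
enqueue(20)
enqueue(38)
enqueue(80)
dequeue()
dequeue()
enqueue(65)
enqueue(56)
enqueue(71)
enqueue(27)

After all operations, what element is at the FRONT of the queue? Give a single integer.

enqueue(69): queue = [69]
enqueue(93): queue = [69, 93]
enqueue(53): queue = [69, 93, 53]
enqueue(86): queue = [69, 93, 53, 86]
dequeue(): queue = [93, 53, 86]
enqueue(20): queue = [93, 53, 86, 20]
enqueue(38): queue = [93, 53, 86, 20, 38]
enqueue(80): queue = [93, 53, 86, 20, 38, 80]
dequeue(): queue = [53, 86, 20, 38, 80]
dequeue(): queue = [86, 20, 38, 80]
enqueue(65): queue = [86, 20, 38, 80, 65]
enqueue(56): queue = [86, 20, 38, 80, 65, 56]
enqueue(71): queue = [86, 20, 38, 80, 65, 56, 71]
enqueue(27): queue = [86, 20, 38, 80, 65, 56, 71, 27]

Answer: 86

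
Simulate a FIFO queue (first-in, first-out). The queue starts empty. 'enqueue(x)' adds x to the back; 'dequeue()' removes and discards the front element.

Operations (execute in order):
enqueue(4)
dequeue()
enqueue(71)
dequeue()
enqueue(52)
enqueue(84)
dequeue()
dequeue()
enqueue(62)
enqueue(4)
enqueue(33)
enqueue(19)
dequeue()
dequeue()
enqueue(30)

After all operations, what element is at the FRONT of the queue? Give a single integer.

Answer: 33

Derivation:
enqueue(4): queue = [4]
dequeue(): queue = []
enqueue(71): queue = [71]
dequeue(): queue = []
enqueue(52): queue = [52]
enqueue(84): queue = [52, 84]
dequeue(): queue = [84]
dequeue(): queue = []
enqueue(62): queue = [62]
enqueue(4): queue = [62, 4]
enqueue(33): queue = [62, 4, 33]
enqueue(19): queue = [62, 4, 33, 19]
dequeue(): queue = [4, 33, 19]
dequeue(): queue = [33, 19]
enqueue(30): queue = [33, 19, 30]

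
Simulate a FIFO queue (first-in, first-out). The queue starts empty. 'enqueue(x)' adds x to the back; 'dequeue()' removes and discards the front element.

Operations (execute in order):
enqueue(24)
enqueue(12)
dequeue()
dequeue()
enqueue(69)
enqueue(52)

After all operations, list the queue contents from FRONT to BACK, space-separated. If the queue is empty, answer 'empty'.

Answer: 69 52

Derivation:
enqueue(24): [24]
enqueue(12): [24, 12]
dequeue(): [12]
dequeue(): []
enqueue(69): [69]
enqueue(52): [69, 52]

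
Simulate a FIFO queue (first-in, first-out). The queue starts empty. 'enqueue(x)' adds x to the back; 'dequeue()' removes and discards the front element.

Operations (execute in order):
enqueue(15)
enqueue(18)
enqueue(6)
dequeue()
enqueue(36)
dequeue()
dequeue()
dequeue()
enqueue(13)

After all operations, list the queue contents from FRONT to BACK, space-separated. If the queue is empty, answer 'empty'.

Answer: 13

Derivation:
enqueue(15): [15]
enqueue(18): [15, 18]
enqueue(6): [15, 18, 6]
dequeue(): [18, 6]
enqueue(36): [18, 6, 36]
dequeue(): [6, 36]
dequeue(): [36]
dequeue(): []
enqueue(13): [13]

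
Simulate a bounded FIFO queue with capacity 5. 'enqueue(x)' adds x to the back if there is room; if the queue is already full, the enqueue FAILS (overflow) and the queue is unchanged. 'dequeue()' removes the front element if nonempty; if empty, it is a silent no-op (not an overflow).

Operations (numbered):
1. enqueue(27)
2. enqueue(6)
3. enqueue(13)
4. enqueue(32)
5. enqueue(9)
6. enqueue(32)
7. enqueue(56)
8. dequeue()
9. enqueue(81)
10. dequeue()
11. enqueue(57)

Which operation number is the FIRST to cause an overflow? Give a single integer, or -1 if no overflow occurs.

1. enqueue(27): size=1
2. enqueue(6): size=2
3. enqueue(13): size=3
4. enqueue(32): size=4
5. enqueue(9): size=5
6. enqueue(32): size=5=cap → OVERFLOW (fail)
7. enqueue(56): size=5=cap → OVERFLOW (fail)
8. dequeue(): size=4
9. enqueue(81): size=5
10. dequeue(): size=4
11. enqueue(57): size=5

Answer: 6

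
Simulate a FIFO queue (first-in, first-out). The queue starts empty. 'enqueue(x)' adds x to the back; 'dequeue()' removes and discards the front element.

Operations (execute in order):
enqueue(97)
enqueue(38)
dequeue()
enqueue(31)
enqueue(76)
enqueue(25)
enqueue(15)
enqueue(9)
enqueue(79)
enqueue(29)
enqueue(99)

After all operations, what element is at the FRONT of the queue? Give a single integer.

Answer: 38

Derivation:
enqueue(97): queue = [97]
enqueue(38): queue = [97, 38]
dequeue(): queue = [38]
enqueue(31): queue = [38, 31]
enqueue(76): queue = [38, 31, 76]
enqueue(25): queue = [38, 31, 76, 25]
enqueue(15): queue = [38, 31, 76, 25, 15]
enqueue(9): queue = [38, 31, 76, 25, 15, 9]
enqueue(79): queue = [38, 31, 76, 25, 15, 9, 79]
enqueue(29): queue = [38, 31, 76, 25, 15, 9, 79, 29]
enqueue(99): queue = [38, 31, 76, 25, 15, 9, 79, 29, 99]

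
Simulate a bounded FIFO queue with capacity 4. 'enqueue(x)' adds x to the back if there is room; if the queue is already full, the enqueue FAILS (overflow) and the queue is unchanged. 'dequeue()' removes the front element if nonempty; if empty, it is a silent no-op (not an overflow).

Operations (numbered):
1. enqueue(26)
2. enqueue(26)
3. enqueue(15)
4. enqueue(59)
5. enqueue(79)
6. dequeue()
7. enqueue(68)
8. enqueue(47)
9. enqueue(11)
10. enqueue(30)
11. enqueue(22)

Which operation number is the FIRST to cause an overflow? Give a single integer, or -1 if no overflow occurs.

Answer: 5

Derivation:
1. enqueue(26): size=1
2. enqueue(26): size=2
3. enqueue(15): size=3
4. enqueue(59): size=4
5. enqueue(79): size=4=cap → OVERFLOW (fail)
6. dequeue(): size=3
7. enqueue(68): size=4
8. enqueue(47): size=4=cap → OVERFLOW (fail)
9. enqueue(11): size=4=cap → OVERFLOW (fail)
10. enqueue(30): size=4=cap → OVERFLOW (fail)
11. enqueue(22): size=4=cap → OVERFLOW (fail)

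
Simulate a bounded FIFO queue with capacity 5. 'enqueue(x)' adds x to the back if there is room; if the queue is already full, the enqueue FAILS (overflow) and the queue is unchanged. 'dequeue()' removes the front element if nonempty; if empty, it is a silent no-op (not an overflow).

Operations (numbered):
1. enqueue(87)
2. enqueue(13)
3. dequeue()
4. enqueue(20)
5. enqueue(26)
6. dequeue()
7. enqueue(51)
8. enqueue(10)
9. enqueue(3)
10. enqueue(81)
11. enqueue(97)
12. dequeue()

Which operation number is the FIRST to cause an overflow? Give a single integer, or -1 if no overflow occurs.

1. enqueue(87): size=1
2. enqueue(13): size=2
3. dequeue(): size=1
4. enqueue(20): size=2
5. enqueue(26): size=3
6. dequeue(): size=2
7. enqueue(51): size=3
8. enqueue(10): size=4
9. enqueue(3): size=5
10. enqueue(81): size=5=cap → OVERFLOW (fail)
11. enqueue(97): size=5=cap → OVERFLOW (fail)
12. dequeue(): size=4

Answer: 10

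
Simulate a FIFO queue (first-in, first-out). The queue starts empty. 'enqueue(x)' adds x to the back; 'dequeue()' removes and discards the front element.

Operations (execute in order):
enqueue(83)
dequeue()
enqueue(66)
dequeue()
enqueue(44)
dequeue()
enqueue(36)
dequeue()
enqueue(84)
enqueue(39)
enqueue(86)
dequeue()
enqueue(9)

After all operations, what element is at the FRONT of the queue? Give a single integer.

enqueue(83): queue = [83]
dequeue(): queue = []
enqueue(66): queue = [66]
dequeue(): queue = []
enqueue(44): queue = [44]
dequeue(): queue = []
enqueue(36): queue = [36]
dequeue(): queue = []
enqueue(84): queue = [84]
enqueue(39): queue = [84, 39]
enqueue(86): queue = [84, 39, 86]
dequeue(): queue = [39, 86]
enqueue(9): queue = [39, 86, 9]

Answer: 39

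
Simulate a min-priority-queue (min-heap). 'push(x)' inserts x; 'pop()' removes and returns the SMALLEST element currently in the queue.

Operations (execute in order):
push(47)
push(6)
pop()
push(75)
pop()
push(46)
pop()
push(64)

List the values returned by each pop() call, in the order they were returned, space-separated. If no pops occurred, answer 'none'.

Answer: 6 47 46

Derivation:
push(47): heap contents = [47]
push(6): heap contents = [6, 47]
pop() → 6: heap contents = [47]
push(75): heap contents = [47, 75]
pop() → 47: heap contents = [75]
push(46): heap contents = [46, 75]
pop() → 46: heap contents = [75]
push(64): heap contents = [64, 75]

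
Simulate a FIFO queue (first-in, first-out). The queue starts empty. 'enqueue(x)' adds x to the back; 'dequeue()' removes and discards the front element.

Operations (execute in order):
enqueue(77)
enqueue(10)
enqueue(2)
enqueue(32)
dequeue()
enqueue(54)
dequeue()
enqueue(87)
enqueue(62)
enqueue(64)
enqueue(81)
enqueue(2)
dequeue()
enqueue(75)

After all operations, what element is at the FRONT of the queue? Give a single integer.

Answer: 32

Derivation:
enqueue(77): queue = [77]
enqueue(10): queue = [77, 10]
enqueue(2): queue = [77, 10, 2]
enqueue(32): queue = [77, 10, 2, 32]
dequeue(): queue = [10, 2, 32]
enqueue(54): queue = [10, 2, 32, 54]
dequeue(): queue = [2, 32, 54]
enqueue(87): queue = [2, 32, 54, 87]
enqueue(62): queue = [2, 32, 54, 87, 62]
enqueue(64): queue = [2, 32, 54, 87, 62, 64]
enqueue(81): queue = [2, 32, 54, 87, 62, 64, 81]
enqueue(2): queue = [2, 32, 54, 87, 62, 64, 81, 2]
dequeue(): queue = [32, 54, 87, 62, 64, 81, 2]
enqueue(75): queue = [32, 54, 87, 62, 64, 81, 2, 75]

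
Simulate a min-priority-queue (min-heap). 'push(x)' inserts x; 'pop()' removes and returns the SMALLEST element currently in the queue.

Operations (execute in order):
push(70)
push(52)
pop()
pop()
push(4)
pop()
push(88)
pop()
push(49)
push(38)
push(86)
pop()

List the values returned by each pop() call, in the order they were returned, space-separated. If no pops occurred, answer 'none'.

push(70): heap contents = [70]
push(52): heap contents = [52, 70]
pop() → 52: heap contents = [70]
pop() → 70: heap contents = []
push(4): heap contents = [4]
pop() → 4: heap contents = []
push(88): heap contents = [88]
pop() → 88: heap contents = []
push(49): heap contents = [49]
push(38): heap contents = [38, 49]
push(86): heap contents = [38, 49, 86]
pop() → 38: heap contents = [49, 86]

Answer: 52 70 4 88 38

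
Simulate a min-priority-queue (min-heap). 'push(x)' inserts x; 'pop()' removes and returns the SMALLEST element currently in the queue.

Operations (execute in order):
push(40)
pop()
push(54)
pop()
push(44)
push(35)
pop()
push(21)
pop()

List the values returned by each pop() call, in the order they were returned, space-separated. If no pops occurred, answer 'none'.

push(40): heap contents = [40]
pop() → 40: heap contents = []
push(54): heap contents = [54]
pop() → 54: heap contents = []
push(44): heap contents = [44]
push(35): heap contents = [35, 44]
pop() → 35: heap contents = [44]
push(21): heap contents = [21, 44]
pop() → 21: heap contents = [44]

Answer: 40 54 35 21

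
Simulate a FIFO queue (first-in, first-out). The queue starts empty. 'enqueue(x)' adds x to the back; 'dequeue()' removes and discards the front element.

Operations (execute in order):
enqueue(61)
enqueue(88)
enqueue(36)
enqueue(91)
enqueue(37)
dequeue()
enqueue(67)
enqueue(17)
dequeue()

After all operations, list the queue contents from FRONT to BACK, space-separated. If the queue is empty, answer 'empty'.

Answer: 36 91 37 67 17

Derivation:
enqueue(61): [61]
enqueue(88): [61, 88]
enqueue(36): [61, 88, 36]
enqueue(91): [61, 88, 36, 91]
enqueue(37): [61, 88, 36, 91, 37]
dequeue(): [88, 36, 91, 37]
enqueue(67): [88, 36, 91, 37, 67]
enqueue(17): [88, 36, 91, 37, 67, 17]
dequeue(): [36, 91, 37, 67, 17]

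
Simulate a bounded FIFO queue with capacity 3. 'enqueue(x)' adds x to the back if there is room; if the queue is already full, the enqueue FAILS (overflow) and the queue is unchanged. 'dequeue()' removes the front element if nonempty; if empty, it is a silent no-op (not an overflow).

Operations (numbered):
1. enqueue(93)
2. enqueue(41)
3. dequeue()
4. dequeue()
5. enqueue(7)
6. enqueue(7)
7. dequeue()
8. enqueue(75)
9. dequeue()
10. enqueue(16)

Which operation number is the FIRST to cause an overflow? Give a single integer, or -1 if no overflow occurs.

1. enqueue(93): size=1
2. enqueue(41): size=2
3. dequeue(): size=1
4. dequeue(): size=0
5. enqueue(7): size=1
6. enqueue(7): size=2
7. dequeue(): size=1
8. enqueue(75): size=2
9. dequeue(): size=1
10. enqueue(16): size=2

Answer: -1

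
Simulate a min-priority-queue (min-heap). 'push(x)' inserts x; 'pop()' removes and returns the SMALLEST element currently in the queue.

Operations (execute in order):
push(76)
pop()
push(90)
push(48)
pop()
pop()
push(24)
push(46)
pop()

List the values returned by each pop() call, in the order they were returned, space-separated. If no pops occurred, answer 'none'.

Answer: 76 48 90 24

Derivation:
push(76): heap contents = [76]
pop() → 76: heap contents = []
push(90): heap contents = [90]
push(48): heap contents = [48, 90]
pop() → 48: heap contents = [90]
pop() → 90: heap contents = []
push(24): heap contents = [24]
push(46): heap contents = [24, 46]
pop() → 24: heap contents = [46]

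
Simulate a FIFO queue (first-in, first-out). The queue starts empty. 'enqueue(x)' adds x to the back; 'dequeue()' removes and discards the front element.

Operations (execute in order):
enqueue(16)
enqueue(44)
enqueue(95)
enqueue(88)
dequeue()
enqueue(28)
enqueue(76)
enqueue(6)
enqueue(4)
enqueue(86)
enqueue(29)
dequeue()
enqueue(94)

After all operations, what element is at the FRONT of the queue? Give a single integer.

Answer: 95

Derivation:
enqueue(16): queue = [16]
enqueue(44): queue = [16, 44]
enqueue(95): queue = [16, 44, 95]
enqueue(88): queue = [16, 44, 95, 88]
dequeue(): queue = [44, 95, 88]
enqueue(28): queue = [44, 95, 88, 28]
enqueue(76): queue = [44, 95, 88, 28, 76]
enqueue(6): queue = [44, 95, 88, 28, 76, 6]
enqueue(4): queue = [44, 95, 88, 28, 76, 6, 4]
enqueue(86): queue = [44, 95, 88, 28, 76, 6, 4, 86]
enqueue(29): queue = [44, 95, 88, 28, 76, 6, 4, 86, 29]
dequeue(): queue = [95, 88, 28, 76, 6, 4, 86, 29]
enqueue(94): queue = [95, 88, 28, 76, 6, 4, 86, 29, 94]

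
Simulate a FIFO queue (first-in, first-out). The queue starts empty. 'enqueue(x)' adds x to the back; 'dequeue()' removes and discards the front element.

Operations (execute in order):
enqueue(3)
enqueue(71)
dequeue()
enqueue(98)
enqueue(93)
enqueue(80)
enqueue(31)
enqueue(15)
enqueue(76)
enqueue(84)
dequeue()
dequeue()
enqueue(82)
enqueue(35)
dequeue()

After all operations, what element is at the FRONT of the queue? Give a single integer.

enqueue(3): queue = [3]
enqueue(71): queue = [3, 71]
dequeue(): queue = [71]
enqueue(98): queue = [71, 98]
enqueue(93): queue = [71, 98, 93]
enqueue(80): queue = [71, 98, 93, 80]
enqueue(31): queue = [71, 98, 93, 80, 31]
enqueue(15): queue = [71, 98, 93, 80, 31, 15]
enqueue(76): queue = [71, 98, 93, 80, 31, 15, 76]
enqueue(84): queue = [71, 98, 93, 80, 31, 15, 76, 84]
dequeue(): queue = [98, 93, 80, 31, 15, 76, 84]
dequeue(): queue = [93, 80, 31, 15, 76, 84]
enqueue(82): queue = [93, 80, 31, 15, 76, 84, 82]
enqueue(35): queue = [93, 80, 31, 15, 76, 84, 82, 35]
dequeue(): queue = [80, 31, 15, 76, 84, 82, 35]

Answer: 80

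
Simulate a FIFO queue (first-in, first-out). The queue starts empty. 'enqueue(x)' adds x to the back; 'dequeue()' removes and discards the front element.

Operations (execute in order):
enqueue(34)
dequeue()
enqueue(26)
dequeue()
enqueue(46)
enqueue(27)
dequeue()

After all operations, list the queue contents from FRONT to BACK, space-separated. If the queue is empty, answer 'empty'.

enqueue(34): [34]
dequeue(): []
enqueue(26): [26]
dequeue(): []
enqueue(46): [46]
enqueue(27): [46, 27]
dequeue(): [27]

Answer: 27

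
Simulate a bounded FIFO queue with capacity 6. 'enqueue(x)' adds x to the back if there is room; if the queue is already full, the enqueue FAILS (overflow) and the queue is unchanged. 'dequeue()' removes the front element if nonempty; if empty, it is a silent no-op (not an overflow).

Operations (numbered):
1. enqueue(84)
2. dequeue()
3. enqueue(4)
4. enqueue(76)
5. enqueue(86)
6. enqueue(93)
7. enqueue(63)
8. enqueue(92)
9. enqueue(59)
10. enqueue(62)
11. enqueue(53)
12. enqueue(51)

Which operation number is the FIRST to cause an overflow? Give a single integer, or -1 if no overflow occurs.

Answer: 9

Derivation:
1. enqueue(84): size=1
2. dequeue(): size=0
3. enqueue(4): size=1
4. enqueue(76): size=2
5. enqueue(86): size=3
6. enqueue(93): size=4
7. enqueue(63): size=5
8. enqueue(92): size=6
9. enqueue(59): size=6=cap → OVERFLOW (fail)
10. enqueue(62): size=6=cap → OVERFLOW (fail)
11. enqueue(53): size=6=cap → OVERFLOW (fail)
12. enqueue(51): size=6=cap → OVERFLOW (fail)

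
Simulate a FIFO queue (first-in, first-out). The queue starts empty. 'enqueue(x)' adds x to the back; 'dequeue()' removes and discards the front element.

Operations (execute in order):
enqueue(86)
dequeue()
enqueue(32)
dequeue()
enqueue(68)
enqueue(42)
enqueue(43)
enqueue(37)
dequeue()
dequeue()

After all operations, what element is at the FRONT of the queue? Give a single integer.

Answer: 43

Derivation:
enqueue(86): queue = [86]
dequeue(): queue = []
enqueue(32): queue = [32]
dequeue(): queue = []
enqueue(68): queue = [68]
enqueue(42): queue = [68, 42]
enqueue(43): queue = [68, 42, 43]
enqueue(37): queue = [68, 42, 43, 37]
dequeue(): queue = [42, 43, 37]
dequeue(): queue = [43, 37]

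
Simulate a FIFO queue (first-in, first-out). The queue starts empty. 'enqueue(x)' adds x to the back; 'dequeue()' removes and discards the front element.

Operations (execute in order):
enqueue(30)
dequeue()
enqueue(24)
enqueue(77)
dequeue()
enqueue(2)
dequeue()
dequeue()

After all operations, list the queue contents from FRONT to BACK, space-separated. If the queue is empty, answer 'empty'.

Answer: empty

Derivation:
enqueue(30): [30]
dequeue(): []
enqueue(24): [24]
enqueue(77): [24, 77]
dequeue(): [77]
enqueue(2): [77, 2]
dequeue(): [2]
dequeue(): []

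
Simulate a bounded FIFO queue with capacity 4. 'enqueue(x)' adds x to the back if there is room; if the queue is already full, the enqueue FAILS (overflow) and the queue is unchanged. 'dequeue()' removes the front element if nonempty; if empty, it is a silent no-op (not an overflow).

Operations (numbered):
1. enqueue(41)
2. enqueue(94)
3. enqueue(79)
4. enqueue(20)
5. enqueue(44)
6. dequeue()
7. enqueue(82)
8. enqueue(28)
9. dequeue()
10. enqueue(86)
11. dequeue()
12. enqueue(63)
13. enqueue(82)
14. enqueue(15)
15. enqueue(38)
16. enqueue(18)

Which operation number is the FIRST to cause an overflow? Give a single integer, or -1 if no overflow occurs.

Answer: 5

Derivation:
1. enqueue(41): size=1
2. enqueue(94): size=2
3. enqueue(79): size=3
4. enqueue(20): size=4
5. enqueue(44): size=4=cap → OVERFLOW (fail)
6. dequeue(): size=3
7. enqueue(82): size=4
8. enqueue(28): size=4=cap → OVERFLOW (fail)
9. dequeue(): size=3
10. enqueue(86): size=4
11. dequeue(): size=3
12. enqueue(63): size=4
13. enqueue(82): size=4=cap → OVERFLOW (fail)
14. enqueue(15): size=4=cap → OVERFLOW (fail)
15. enqueue(38): size=4=cap → OVERFLOW (fail)
16. enqueue(18): size=4=cap → OVERFLOW (fail)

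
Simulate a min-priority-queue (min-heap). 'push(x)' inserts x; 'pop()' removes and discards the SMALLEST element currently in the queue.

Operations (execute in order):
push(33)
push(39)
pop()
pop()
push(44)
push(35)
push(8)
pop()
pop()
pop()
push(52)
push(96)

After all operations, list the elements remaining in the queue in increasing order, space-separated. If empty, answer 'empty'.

Answer: 52 96

Derivation:
push(33): heap contents = [33]
push(39): heap contents = [33, 39]
pop() → 33: heap contents = [39]
pop() → 39: heap contents = []
push(44): heap contents = [44]
push(35): heap contents = [35, 44]
push(8): heap contents = [8, 35, 44]
pop() → 8: heap contents = [35, 44]
pop() → 35: heap contents = [44]
pop() → 44: heap contents = []
push(52): heap contents = [52]
push(96): heap contents = [52, 96]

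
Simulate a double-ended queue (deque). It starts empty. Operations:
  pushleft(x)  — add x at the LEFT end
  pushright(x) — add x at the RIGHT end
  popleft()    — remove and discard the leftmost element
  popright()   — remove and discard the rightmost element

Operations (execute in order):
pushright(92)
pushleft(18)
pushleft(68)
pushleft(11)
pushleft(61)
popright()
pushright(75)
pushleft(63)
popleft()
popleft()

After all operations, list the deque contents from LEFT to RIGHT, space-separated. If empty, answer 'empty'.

Answer: 11 68 18 75

Derivation:
pushright(92): [92]
pushleft(18): [18, 92]
pushleft(68): [68, 18, 92]
pushleft(11): [11, 68, 18, 92]
pushleft(61): [61, 11, 68, 18, 92]
popright(): [61, 11, 68, 18]
pushright(75): [61, 11, 68, 18, 75]
pushleft(63): [63, 61, 11, 68, 18, 75]
popleft(): [61, 11, 68, 18, 75]
popleft(): [11, 68, 18, 75]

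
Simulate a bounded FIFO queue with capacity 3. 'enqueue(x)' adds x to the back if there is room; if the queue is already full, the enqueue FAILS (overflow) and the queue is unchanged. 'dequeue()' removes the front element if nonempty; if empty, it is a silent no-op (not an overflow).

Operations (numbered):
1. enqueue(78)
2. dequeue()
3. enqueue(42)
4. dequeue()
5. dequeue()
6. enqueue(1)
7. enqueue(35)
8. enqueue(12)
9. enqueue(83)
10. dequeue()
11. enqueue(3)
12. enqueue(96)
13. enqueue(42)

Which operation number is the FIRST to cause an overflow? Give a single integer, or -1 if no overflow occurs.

Answer: 9

Derivation:
1. enqueue(78): size=1
2. dequeue(): size=0
3. enqueue(42): size=1
4. dequeue(): size=0
5. dequeue(): empty, no-op, size=0
6. enqueue(1): size=1
7. enqueue(35): size=2
8. enqueue(12): size=3
9. enqueue(83): size=3=cap → OVERFLOW (fail)
10. dequeue(): size=2
11. enqueue(3): size=3
12. enqueue(96): size=3=cap → OVERFLOW (fail)
13. enqueue(42): size=3=cap → OVERFLOW (fail)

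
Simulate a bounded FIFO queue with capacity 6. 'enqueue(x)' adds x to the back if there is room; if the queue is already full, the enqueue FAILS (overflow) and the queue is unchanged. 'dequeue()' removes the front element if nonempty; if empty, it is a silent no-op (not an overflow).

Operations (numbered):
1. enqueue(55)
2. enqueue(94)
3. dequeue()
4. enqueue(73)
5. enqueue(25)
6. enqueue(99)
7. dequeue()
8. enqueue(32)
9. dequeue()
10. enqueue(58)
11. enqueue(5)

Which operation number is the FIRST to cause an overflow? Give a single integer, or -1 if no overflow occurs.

Answer: -1

Derivation:
1. enqueue(55): size=1
2. enqueue(94): size=2
3. dequeue(): size=1
4. enqueue(73): size=2
5. enqueue(25): size=3
6. enqueue(99): size=4
7. dequeue(): size=3
8. enqueue(32): size=4
9. dequeue(): size=3
10. enqueue(58): size=4
11. enqueue(5): size=5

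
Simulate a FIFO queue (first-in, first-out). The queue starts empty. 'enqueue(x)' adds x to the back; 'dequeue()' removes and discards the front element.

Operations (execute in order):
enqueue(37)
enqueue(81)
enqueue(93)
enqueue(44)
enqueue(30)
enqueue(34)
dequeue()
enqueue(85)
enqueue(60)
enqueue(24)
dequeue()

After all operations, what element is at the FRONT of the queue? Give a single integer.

Answer: 93

Derivation:
enqueue(37): queue = [37]
enqueue(81): queue = [37, 81]
enqueue(93): queue = [37, 81, 93]
enqueue(44): queue = [37, 81, 93, 44]
enqueue(30): queue = [37, 81, 93, 44, 30]
enqueue(34): queue = [37, 81, 93, 44, 30, 34]
dequeue(): queue = [81, 93, 44, 30, 34]
enqueue(85): queue = [81, 93, 44, 30, 34, 85]
enqueue(60): queue = [81, 93, 44, 30, 34, 85, 60]
enqueue(24): queue = [81, 93, 44, 30, 34, 85, 60, 24]
dequeue(): queue = [93, 44, 30, 34, 85, 60, 24]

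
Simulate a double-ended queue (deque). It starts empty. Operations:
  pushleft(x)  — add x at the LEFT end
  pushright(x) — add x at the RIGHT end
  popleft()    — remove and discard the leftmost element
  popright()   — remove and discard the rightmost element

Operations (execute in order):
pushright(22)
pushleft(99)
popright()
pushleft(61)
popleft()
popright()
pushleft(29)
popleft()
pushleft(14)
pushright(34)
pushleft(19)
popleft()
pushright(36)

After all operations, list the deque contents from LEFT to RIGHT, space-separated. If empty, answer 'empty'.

pushright(22): [22]
pushleft(99): [99, 22]
popright(): [99]
pushleft(61): [61, 99]
popleft(): [99]
popright(): []
pushleft(29): [29]
popleft(): []
pushleft(14): [14]
pushright(34): [14, 34]
pushleft(19): [19, 14, 34]
popleft(): [14, 34]
pushright(36): [14, 34, 36]

Answer: 14 34 36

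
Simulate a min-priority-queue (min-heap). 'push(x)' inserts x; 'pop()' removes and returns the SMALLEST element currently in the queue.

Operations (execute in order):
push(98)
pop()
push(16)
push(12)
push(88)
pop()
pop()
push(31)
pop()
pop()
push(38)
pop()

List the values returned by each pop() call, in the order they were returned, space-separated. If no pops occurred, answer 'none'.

push(98): heap contents = [98]
pop() → 98: heap contents = []
push(16): heap contents = [16]
push(12): heap contents = [12, 16]
push(88): heap contents = [12, 16, 88]
pop() → 12: heap contents = [16, 88]
pop() → 16: heap contents = [88]
push(31): heap contents = [31, 88]
pop() → 31: heap contents = [88]
pop() → 88: heap contents = []
push(38): heap contents = [38]
pop() → 38: heap contents = []

Answer: 98 12 16 31 88 38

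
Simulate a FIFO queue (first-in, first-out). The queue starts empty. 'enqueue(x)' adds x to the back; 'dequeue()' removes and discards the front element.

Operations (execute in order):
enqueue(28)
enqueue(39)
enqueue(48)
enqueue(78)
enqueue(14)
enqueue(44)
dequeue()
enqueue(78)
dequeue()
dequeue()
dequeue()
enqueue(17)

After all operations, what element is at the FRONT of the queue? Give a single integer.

Answer: 14

Derivation:
enqueue(28): queue = [28]
enqueue(39): queue = [28, 39]
enqueue(48): queue = [28, 39, 48]
enqueue(78): queue = [28, 39, 48, 78]
enqueue(14): queue = [28, 39, 48, 78, 14]
enqueue(44): queue = [28, 39, 48, 78, 14, 44]
dequeue(): queue = [39, 48, 78, 14, 44]
enqueue(78): queue = [39, 48, 78, 14, 44, 78]
dequeue(): queue = [48, 78, 14, 44, 78]
dequeue(): queue = [78, 14, 44, 78]
dequeue(): queue = [14, 44, 78]
enqueue(17): queue = [14, 44, 78, 17]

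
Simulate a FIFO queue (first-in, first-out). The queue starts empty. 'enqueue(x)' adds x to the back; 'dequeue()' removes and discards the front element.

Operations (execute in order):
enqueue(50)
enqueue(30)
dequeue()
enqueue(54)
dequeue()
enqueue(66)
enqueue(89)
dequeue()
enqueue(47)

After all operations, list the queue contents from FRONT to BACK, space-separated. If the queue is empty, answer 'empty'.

enqueue(50): [50]
enqueue(30): [50, 30]
dequeue(): [30]
enqueue(54): [30, 54]
dequeue(): [54]
enqueue(66): [54, 66]
enqueue(89): [54, 66, 89]
dequeue(): [66, 89]
enqueue(47): [66, 89, 47]

Answer: 66 89 47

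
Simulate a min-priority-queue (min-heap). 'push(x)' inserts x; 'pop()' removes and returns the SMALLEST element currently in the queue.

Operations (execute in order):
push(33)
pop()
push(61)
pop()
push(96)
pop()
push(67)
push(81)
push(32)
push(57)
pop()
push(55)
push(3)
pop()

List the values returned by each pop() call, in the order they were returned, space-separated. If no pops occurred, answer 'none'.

Answer: 33 61 96 32 3

Derivation:
push(33): heap contents = [33]
pop() → 33: heap contents = []
push(61): heap contents = [61]
pop() → 61: heap contents = []
push(96): heap contents = [96]
pop() → 96: heap contents = []
push(67): heap contents = [67]
push(81): heap contents = [67, 81]
push(32): heap contents = [32, 67, 81]
push(57): heap contents = [32, 57, 67, 81]
pop() → 32: heap contents = [57, 67, 81]
push(55): heap contents = [55, 57, 67, 81]
push(3): heap contents = [3, 55, 57, 67, 81]
pop() → 3: heap contents = [55, 57, 67, 81]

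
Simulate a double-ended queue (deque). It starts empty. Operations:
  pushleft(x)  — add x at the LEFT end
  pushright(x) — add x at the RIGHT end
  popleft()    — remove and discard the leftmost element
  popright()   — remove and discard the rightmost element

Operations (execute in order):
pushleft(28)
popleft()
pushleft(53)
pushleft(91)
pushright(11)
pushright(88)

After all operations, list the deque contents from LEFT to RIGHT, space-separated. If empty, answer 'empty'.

Answer: 91 53 11 88

Derivation:
pushleft(28): [28]
popleft(): []
pushleft(53): [53]
pushleft(91): [91, 53]
pushright(11): [91, 53, 11]
pushright(88): [91, 53, 11, 88]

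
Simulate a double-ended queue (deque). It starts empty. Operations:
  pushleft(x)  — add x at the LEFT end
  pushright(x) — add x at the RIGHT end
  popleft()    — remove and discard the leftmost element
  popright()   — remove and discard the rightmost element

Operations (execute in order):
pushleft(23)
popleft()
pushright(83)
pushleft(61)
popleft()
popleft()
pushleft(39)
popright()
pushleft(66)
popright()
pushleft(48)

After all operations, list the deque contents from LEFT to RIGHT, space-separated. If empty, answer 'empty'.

pushleft(23): [23]
popleft(): []
pushright(83): [83]
pushleft(61): [61, 83]
popleft(): [83]
popleft(): []
pushleft(39): [39]
popright(): []
pushleft(66): [66]
popright(): []
pushleft(48): [48]

Answer: 48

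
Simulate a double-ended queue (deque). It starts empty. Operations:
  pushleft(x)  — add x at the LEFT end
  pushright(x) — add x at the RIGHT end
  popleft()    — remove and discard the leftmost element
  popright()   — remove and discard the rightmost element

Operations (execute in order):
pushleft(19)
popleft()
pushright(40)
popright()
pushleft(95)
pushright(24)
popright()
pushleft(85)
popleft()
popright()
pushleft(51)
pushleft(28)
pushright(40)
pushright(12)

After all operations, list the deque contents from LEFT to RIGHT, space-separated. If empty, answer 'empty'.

pushleft(19): [19]
popleft(): []
pushright(40): [40]
popright(): []
pushleft(95): [95]
pushright(24): [95, 24]
popright(): [95]
pushleft(85): [85, 95]
popleft(): [95]
popright(): []
pushleft(51): [51]
pushleft(28): [28, 51]
pushright(40): [28, 51, 40]
pushright(12): [28, 51, 40, 12]

Answer: 28 51 40 12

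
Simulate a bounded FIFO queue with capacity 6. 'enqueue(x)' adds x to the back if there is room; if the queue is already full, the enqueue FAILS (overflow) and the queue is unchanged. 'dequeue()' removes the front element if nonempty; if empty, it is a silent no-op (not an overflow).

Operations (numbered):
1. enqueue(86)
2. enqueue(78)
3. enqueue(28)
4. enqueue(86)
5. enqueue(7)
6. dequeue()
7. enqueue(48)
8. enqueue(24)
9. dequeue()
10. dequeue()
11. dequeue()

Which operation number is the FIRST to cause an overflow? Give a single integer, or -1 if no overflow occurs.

Answer: -1

Derivation:
1. enqueue(86): size=1
2. enqueue(78): size=2
3. enqueue(28): size=3
4. enqueue(86): size=4
5. enqueue(7): size=5
6. dequeue(): size=4
7. enqueue(48): size=5
8. enqueue(24): size=6
9. dequeue(): size=5
10. dequeue(): size=4
11. dequeue(): size=3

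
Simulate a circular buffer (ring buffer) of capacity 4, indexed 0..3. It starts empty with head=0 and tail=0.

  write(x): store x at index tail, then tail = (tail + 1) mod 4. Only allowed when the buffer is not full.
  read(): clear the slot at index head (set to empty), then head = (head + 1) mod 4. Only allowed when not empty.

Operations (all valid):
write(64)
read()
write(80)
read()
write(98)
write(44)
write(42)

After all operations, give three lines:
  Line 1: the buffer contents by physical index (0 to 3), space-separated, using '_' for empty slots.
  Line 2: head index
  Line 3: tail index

write(64): buf=[64 _ _ _], head=0, tail=1, size=1
read(): buf=[_ _ _ _], head=1, tail=1, size=0
write(80): buf=[_ 80 _ _], head=1, tail=2, size=1
read(): buf=[_ _ _ _], head=2, tail=2, size=0
write(98): buf=[_ _ 98 _], head=2, tail=3, size=1
write(44): buf=[_ _ 98 44], head=2, tail=0, size=2
write(42): buf=[42 _ 98 44], head=2, tail=1, size=3

Answer: 42 _ 98 44
2
1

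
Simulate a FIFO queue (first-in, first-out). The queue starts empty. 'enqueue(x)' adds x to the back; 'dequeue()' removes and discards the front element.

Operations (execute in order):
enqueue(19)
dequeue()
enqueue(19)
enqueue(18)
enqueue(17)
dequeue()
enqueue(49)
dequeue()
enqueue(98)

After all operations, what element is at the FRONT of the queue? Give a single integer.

enqueue(19): queue = [19]
dequeue(): queue = []
enqueue(19): queue = [19]
enqueue(18): queue = [19, 18]
enqueue(17): queue = [19, 18, 17]
dequeue(): queue = [18, 17]
enqueue(49): queue = [18, 17, 49]
dequeue(): queue = [17, 49]
enqueue(98): queue = [17, 49, 98]

Answer: 17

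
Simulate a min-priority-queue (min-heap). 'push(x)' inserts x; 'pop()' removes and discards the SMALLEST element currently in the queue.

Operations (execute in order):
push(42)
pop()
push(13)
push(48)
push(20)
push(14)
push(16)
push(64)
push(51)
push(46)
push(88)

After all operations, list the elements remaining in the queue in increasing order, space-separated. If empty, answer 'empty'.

push(42): heap contents = [42]
pop() → 42: heap contents = []
push(13): heap contents = [13]
push(48): heap contents = [13, 48]
push(20): heap contents = [13, 20, 48]
push(14): heap contents = [13, 14, 20, 48]
push(16): heap contents = [13, 14, 16, 20, 48]
push(64): heap contents = [13, 14, 16, 20, 48, 64]
push(51): heap contents = [13, 14, 16, 20, 48, 51, 64]
push(46): heap contents = [13, 14, 16, 20, 46, 48, 51, 64]
push(88): heap contents = [13, 14, 16, 20, 46, 48, 51, 64, 88]

Answer: 13 14 16 20 46 48 51 64 88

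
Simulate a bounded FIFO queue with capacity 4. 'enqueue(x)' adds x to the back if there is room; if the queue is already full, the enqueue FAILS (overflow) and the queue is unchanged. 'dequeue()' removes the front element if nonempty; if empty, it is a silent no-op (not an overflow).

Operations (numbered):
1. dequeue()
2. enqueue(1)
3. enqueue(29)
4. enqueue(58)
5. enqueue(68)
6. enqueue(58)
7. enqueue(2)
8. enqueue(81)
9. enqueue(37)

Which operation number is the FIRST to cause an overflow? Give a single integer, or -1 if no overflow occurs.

1. dequeue(): empty, no-op, size=0
2. enqueue(1): size=1
3. enqueue(29): size=2
4. enqueue(58): size=3
5. enqueue(68): size=4
6. enqueue(58): size=4=cap → OVERFLOW (fail)
7. enqueue(2): size=4=cap → OVERFLOW (fail)
8. enqueue(81): size=4=cap → OVERFLOW (fail)
9. enqueue(37): size=4=cap → OVERFLOW (fail)

Answer: 6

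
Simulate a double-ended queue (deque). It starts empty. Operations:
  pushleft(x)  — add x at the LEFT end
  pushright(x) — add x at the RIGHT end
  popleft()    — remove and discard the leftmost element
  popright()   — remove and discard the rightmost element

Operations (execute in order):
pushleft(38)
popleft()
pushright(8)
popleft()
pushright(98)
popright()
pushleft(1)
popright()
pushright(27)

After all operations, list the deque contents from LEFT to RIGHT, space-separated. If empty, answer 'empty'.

pushleft(38): [38]
popleft(): []
pushright(8): [8]
popleft(): []
pushright(98): [98]
popright(): []
pushleft(1): [1]
popright(): []
pushright(27): [27]

Answer: 27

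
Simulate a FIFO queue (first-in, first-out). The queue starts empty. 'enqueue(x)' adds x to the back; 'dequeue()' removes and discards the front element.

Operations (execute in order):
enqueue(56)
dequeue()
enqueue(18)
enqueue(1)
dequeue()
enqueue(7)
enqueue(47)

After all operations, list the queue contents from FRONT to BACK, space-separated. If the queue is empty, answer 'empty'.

enqueue(56): [56]
dequeue(): []
enqueue(18): [18]
enqueue(1): [18, 1]
dequeue(): [1]
enqueue(7): [1, 7]
enqueue(47): [1, 7, 47]

Answer: 1 7 47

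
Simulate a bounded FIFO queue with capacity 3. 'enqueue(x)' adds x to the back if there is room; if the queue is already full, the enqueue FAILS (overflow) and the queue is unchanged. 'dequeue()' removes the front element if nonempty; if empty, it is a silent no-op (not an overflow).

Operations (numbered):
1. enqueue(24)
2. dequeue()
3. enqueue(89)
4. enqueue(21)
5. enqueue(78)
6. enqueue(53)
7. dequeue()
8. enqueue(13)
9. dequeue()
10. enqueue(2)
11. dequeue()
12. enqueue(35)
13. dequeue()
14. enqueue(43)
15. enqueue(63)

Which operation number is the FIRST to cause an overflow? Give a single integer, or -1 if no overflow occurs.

1. enqueue(24): size=1
2. dequeue(): size=0
3. enqueue(89): size=1
4. enqueue(21): size=2
5. enqueue(78): size=3
6. enqueue(53): size=3=cap → OVERFLOW (fail)
7. dequeue(): size=2
8. enqueue(13): size=3
9. dequeue(): size=2
10. enqueue(2): size=3
11. dequeue(): size=2
12. enqueue(35): size=3
13. dequeue(): size=2
14. enqueue(43): size=3
15. enqueue(63): size=3=cap → OVERFLOW (fail)

Answer: 6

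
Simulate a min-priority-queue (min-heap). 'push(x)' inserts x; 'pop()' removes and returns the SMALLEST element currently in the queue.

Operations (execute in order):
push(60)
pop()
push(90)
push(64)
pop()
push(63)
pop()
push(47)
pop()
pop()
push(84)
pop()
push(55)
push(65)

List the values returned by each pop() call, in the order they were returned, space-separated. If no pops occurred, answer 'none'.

Answer: 60 64 63 47 90 84

Derivation:
push(60): heap contents = [60]
pop() → 60: heap contents = []
push(90): heap contents = [90]
push(64): heap contents = [64, 90]
pop() → 64: heap contents = [90]
push(63): heap contents = [63, 90]
pop() → 63: heap contents = [90]
push(47): heap contents = [47, 90]
pop() → 47: heap contents = [90]
pop() → 90: heap contents = []
push(84): heap contents = [84]
pop() → 84: heap contents = []
push(55): heap contents = [55]
push(65): heap contents = [55, 65]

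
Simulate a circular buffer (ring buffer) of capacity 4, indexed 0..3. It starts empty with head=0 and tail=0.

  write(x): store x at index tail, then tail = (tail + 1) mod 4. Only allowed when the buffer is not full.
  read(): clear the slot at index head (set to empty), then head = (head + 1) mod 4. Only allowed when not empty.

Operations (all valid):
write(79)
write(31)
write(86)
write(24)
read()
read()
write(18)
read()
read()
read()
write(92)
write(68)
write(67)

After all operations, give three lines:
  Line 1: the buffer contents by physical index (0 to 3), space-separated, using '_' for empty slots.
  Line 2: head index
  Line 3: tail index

Answer: _ 92 68 67
1
0

Derivation:
write(79): buf=[79 _ _ _], head=0, tail=1, size=1
write(31): buf=[79 31 _ _], head=0, tail=2, size=2
write(86): buf=[79 31 86 _], head=0, tail=3, size=3
write(24): buf=[79 31 86 24], head=0, tail=0, size=4
read(): buf=[_ 31 86 24], head=1, tail=0, size=3
read(): buf=[_ _ 86 24], head=2, tail=0, size=2
write(18): buf=[18 _ 86 24], head=2, tail=1, size=3
read(): buf=[18 _ _ 24], head=3, tail=1, size=2
read(): buf=[18 _ _ _], head=0, tail=1, size=1
read(): buf=[_ _ _ _], head=1, tail=1, size=0
write(92): buf=[_ 92 _ _], head=1, tail=2, size=1
write(68): buf=[_ 92 68 _], head=1, tail=3, size=2
write(67): buf=[_ 92 68 67], head=1, tail=0, size=3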